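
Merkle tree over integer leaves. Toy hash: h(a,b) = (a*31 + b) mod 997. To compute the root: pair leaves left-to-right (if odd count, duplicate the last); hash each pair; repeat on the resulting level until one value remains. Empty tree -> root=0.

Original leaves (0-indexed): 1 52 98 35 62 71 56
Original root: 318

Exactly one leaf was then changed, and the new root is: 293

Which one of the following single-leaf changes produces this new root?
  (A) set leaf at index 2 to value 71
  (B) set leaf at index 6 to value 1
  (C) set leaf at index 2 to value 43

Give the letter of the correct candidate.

Answer: A

Derivation:
Original leaves: [1, 52, 98, 35, 62, 71, 56]
Target new root: 293
Try each candidate change and compute the resulting root:
Candidate A: set leaf[2] = 71 -> leaves = [1, 52, 71, 35, 62, 71, 56]
  L0: [1, 52, 71, 35, 62, 71, 56]
  L1: h(1,52)=(1*31+52)%997=83 h(71,35)=(71*31+35)%997=242 h(62,71)=(62*31+71)%997=996 h(56,56)=(56*31+56)%997=795 -> [83, 242, 996, 795]
  L2: h(83,242)=(83*31+242)%997=821 h(996,795)=(996*31+795)%997=764 -> [821, 764]
  L3: h(821,764)=(821*31+764)%997=293 -> [293]
  root = 293 == target 293  ** MATCH **
Candidate B: set leaf[6] = 1 -> leaves = [1, 52, 98, 35, 62, 71, 1]
  L0: [1, 52, 98, 35, 62, 71, 1]
  L1: h(1,52)=(1*31+52)%997=83 h(98,35)=(98*31+35)%997=82 h(62,71)=(62*31+71)%997=996 h(1,1)=(1*31+1)%997=32 -> [83, 82, 996, 32]
  L2: h(83,82)=(83*31+82)%997=661 h(996,32)=(996*31+32)%997=1 -> [661, 1]
  L3: h(661,1)=(661*31+1)%997=552 -> [552]
  root = 552 != target 293
Candidate C: set leaf[2] = 43 -> leaves = [1, 52, 43, 35, 62, 71, 56]
  L0: [1, 52, 43, 35, 62, 71, 56]
  L1: h(1,52)=(1*31+52)%997=83 h(43,35)=(43*31+35)%997=371 h(62,71)=(62*31+71)%997=996 h(56,56)=(56*31+56)%997=795 -> [83, 371, 996, 795]
  L2: h(83,371)=(83*31+371)%997=950 h(996,795)=(996*31+795)%997=764 -> [950, 764]
  L3: h(950,764)=(950*31+764)%997=304 -> [304]
  root = 304 != target 293
Candidate A produces the target root.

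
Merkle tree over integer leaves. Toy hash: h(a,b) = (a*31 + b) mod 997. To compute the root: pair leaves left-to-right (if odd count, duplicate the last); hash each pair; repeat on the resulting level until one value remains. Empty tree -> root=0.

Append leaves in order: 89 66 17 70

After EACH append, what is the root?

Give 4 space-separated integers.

After append 89 (leaves=[89]):
  L0: [89]
  root=89
After append 66 (leaves=[89, 66]):
  L0: [89, 66]
  L1: h(89,66)=(89*31+66)%997=831 -> [831]
  root=831
After append 17 (leaves=[89, 66, 17]):
  L0: [89, 66, 17]
  L1: h(89,66)=(89*31+66)%997=831 h(17,17)=(17*31+17)%997=544 -> [831, 544]
  L2: h(831,544)=(831*31+544)%997=383 -> [383]
  root=383
After append 70 (leaves=[89, 66, 17, 70]):
  L0: [89, 66, 17, 70]
  L1: h(89,66)=(89*31+66)%997=831 h(17,70)=(17*31+70)%997=597 -> [831, 597]
  L2: h(831,597)=(831*31+597)%997=436 -> [436]
  root=436

Answer: 89 831 383 436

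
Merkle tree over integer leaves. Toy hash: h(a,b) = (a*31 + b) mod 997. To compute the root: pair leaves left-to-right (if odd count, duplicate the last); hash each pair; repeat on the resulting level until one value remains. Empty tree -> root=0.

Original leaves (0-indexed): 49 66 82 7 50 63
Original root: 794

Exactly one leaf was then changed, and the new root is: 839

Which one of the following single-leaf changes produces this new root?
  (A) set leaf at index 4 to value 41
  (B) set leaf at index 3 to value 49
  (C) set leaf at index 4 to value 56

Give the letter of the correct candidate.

Answer: A

Derivation:
Original leaves: [49, 66, 82, 7, 50, 63]
Target new root: 839
Try each candidate change and compute the resulting root:
Candidate A: set leaf[4] = 41 -> leaves = [49, 66, 82, 7, 41, 63]
  L0: [49, 66, 82, 7, 41, 63]
  L1: h(49,66)=(49*31+66)%997=588 h(82,7)=(82*31+7)%997=555 h(41,63)=(41*31+63)%997=337 -> [588, 555, 337]
  L2: h(588,555)=(588*31+555)%997=837 h(337,337)=(337*31+337)%997=814 -> [837, 814]
  L3: h(837,814)=(837*31+814)%997=839 -> [839]
  root = 839 == target 839  ** MATCH **
Candidate B: set leaf[3] = 49 -> leaves = [49, 66, 82, 49, 50, 63]
  L0: [49, 66, 82, 49, 50, 63]
  L1: h(49,66)=(49*31+66)%997=588 h(82,49)=(82*31+49)%997=597 h(50,63)=(50*31+63)%997=616 -> [588, 597, 616]
  L2: h(588,597)=(588*31+597)%997=879 h(616,616)=(616*31+616)%997=769 -> [879, 769]
  L3: h(879,769)=(879*31+769)%997=102 -> [102]
  root = 102 != target 839
Candidate C: set leaf[4] = 56 -> leaves = [49, 66, 82, 7, 56, 63]
  L0: [49, 66, 82, 7, 56, 63]
  L1: h(49,66)=(49*31+66)%997=588 h(82,7)=(82*31+7)%997=555 h(56,63)=(56*31+63)%997=802 -> [588, 555, 802]
  L2: h(588,555)=(588*31+555)%997=837 h(802,802)=(802*31+802)%997=739 -> [837, 739]
  L3: h(837,739)=(837*31+739)%997=764 -> [764]
  root = 764 != target 839
Candidate A produces the target root.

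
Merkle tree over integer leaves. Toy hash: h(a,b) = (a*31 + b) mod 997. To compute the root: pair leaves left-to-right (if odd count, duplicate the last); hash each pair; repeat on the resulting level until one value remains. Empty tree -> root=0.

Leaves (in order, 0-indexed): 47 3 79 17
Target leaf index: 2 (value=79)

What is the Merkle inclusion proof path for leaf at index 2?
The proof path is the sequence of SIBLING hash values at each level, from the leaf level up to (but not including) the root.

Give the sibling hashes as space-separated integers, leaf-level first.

Answer: 17 463

Derivation:
L0 (leaves): [47, 3, 79, 17], target index=2
L1: h(47,3)=(47*31+3)%997=463 [pair 0] h(79,17)=(79*31+17)%997=472 [pair 1] -> [463, 472]
  Sibling for proof at L0: 17
L2: h(463,472)=(463*31+472)%997=867 [pair 0] -> [867]
  Sibling for proof at L1: 463
Root: 867
Proof path (sibling hashes from leaf to root): [17, 463]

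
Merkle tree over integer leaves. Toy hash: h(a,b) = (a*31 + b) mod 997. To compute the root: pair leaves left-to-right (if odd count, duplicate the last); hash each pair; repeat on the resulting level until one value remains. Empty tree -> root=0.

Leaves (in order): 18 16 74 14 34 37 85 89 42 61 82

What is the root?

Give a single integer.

L0: [18, 16, 74, 14, 34, 37, 85, 89, 42, 61, 82]
L1: h(18,16)=(18*31+16)%997=574 h(74,14)=(74*31+14)%997=314 h(34,37)=(34*31+37)%997=94 h(85,89)=(85*31+89)%997=730 h(42,61)=(42*31+61)%997=366 h(82,82)=(82*31+82)%997=630 -> [574, 314, 94, 730, 366, 630]
L2: h(574,314)=(574*31+314)%997=162 h(94,730)=(94*31+730)%997=653 h(366,630)=(366*31+630)%997=12 -> [162, 653, 12]
L3: h(162,653)=(162*31+653)%997=690 h(12,12)=(12*31+12)%997=384 -> [690, 384]
L4: h(690,384)=(690*31+384)%997=837 -> [837]

Answer: 837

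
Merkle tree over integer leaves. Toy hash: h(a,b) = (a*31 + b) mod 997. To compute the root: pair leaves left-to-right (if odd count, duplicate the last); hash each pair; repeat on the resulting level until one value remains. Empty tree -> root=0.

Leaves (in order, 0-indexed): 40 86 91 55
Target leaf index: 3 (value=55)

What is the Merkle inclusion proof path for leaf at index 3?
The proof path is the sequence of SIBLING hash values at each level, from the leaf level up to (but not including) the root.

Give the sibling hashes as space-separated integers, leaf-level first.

L0 (leaves): [40, 86, 91, 55], target index=3
L1: h(40,86)=(40*31+86)%997=329 [pair 0] h(91,55)=(91*31+55)%997=882 [pair 1] -> [329, 882]
  Sibling for proof at L0: 91
L2: h(329,882)=(329*31+882)%997=114 [pair 0] -> [114]
  Sibling for proof at L1: 329
Root: 114
Proof path (sibling hashes from leaf to root): [91, 329]

Answer: 91 329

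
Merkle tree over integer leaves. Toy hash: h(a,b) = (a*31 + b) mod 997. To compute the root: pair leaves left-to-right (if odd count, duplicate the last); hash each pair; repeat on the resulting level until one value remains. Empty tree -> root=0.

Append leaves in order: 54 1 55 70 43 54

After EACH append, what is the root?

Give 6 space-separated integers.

Answer: 54 678 844 859 871 226

Derivation:
After append 54 (leaves=[54]):
  L0: [54]
  root=54
After append 1 (leaves=[54, 1]):
  L0: [54, 1]
  L1: h(54,1)=(54*31+1)%997=678 -> [678]
  root=678
After append 55 (leaves=[54, 1, 55]):
  L0: [54, 1, 55]
  L1: h(54,1)=(54*31+1)%997=678 h(55,55)=(55*31+55)%997=763 -> [678, 763]
  L2: h(678,763)=(678*31+763)%997=844 -> [844]
  root=844
After append 70 (leaves=[54, 1, 55, 70]):
  L0: [54, 1, 55, 70]
  L1: h(54,1)=(54*31+1)%997=678 h(55,70)=(55*31+70)%997=778 -> [678, 778]
  L2: h(678,778)=(678*31+778)%997=859 -> [859]
  root=859
After append 43 (leaves=[54, 1, 55, 70, 43]):
  L0: [54, 1, 55, 70, 43]
  L1: h(54,1)=(54*31+1)%997=678 h(55,70)=(55*31+70)%997=778 h(43,43)=(43*31+43)%997=379 -> [678, 778, 379]
  L2: h(678,778)=(678*31+778)%997=859 h(379,379)=(379*31+379)%997=164 -> [859, 164]
  L3: h(859,164)=(859*31+164)%997=871 -> [871]
  root=871
After append 54 (leaves=[54, 1, 55, 70, 43, 54]):
  L0: [54, 1, 55, 70, 43, 54]
  L1: h(54,1)=(54*31+1)%997=678 h(55,70)=(55*31+70)%997=778 h(43,54)=(43*31+54)%997=390 -> [678, 778, 390]
  L2: h(678,778)=(678*31+778)%997=859 h(390,390)=(390*31+390)%997=516 -> [859, 516]
  L3: h(859,516)=(859*31+516)%997=226 -> [226]
  root=226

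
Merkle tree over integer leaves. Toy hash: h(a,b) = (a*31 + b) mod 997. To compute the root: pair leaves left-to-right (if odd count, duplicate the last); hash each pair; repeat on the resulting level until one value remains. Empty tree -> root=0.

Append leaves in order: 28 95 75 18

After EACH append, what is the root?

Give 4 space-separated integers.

After append 28 (leaves=[28]):
  L0: [28]
  root=28
After append 95 (leaves=[28, 95]):
  L0: [28, 95]
  L1: h(28,95)=(28*31+95)%997=963 -> [963]
  root=963
After append 75 (leaves=[28, 95, 75]):
  L0: [28, 95, 75]
  L1: h(28,95)=(28*31+95)%997=963 h(75,75)=(75*31+75)%997=406 -> [963, 406]
  L2: h(963,406)=(963*31+406)%997=349 -> [349]
  root=349
After append 18 (leaves=[28, 95, 75, 18]):
  L0: [28, 95, 75, 18]
  L1: h(28,95)=(28*31+95)%997=963 h(75,18)=(75*31+18)%997=349 -> [963, 349]
  L2: h(963,349)=(963*31+349)%997=292 -> [292]
  root=292

Answer: 28 963 349 292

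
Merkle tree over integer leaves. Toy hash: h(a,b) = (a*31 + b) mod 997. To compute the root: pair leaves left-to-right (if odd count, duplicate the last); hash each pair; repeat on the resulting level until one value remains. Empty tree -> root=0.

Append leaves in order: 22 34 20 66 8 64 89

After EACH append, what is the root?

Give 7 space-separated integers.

Answer: 22 716 902 948 691 489 34

Derivation:
After append 22 (leaves=[22]):
  L0: [22]
  root=22
After append 34 (leaves=[22, 34]):
  L0: [22, 34]
  L1: h(22,34)=(22*31+34)%997=716 -> [716]
  root=716
After append 20 (leaves=[22, 34, 20]):
  L0: [22, 34, 20]
  L1: h(22,34)=(22*31+34)%997=716 h(20,20)=(20*31+20)%997=640 -> [716, 640]
  L2: h(716,640)=(716*31+640)%997=902 -> [902]
  root=902
After append 66 (leaves=[22, 34, 20, 66]):
  L0: [22, 34, 20, 66]
  L1: h(22,34)=(22*31+34)%997=716 h(20,66)=(20*31+66)%997=686 -> [716, 686]
  L2: h(716,686)=(716*31+686)%997=948 -> [948]
  root=948
After append 8 (leaves=[22, 34, 20, 66, 8]):
  L0: [22, 34, 20, 66, 8]
  L1: h(22,34)=(22*31+34)%997=716 h(20,66)=(20*31+66)%997=686 h(8,8)=(8*31+8)%997=256 -> [716, 686, 256]
  L2: h(716,686)=(716*31+686)%997=948 h(256,256)=(256*31+256)%997=216 -> [948, 216]
  L3: h(948,216)=(948*31+216)%997=691 -> [691]
  root=691
After append 64 (leaves=[22, 34, 20, 66, 8, 64]):
  L0: [22, 34, 20, 66, 8, 64]
  L1: h(22,34)=(22*31+34)%997=716 h(20,66)=(20*31+66)%997=686 h(8,64)=(8*31+64)%997=312 -> [716, 686, 312]
  L2: h(716,686)=(716*31+686)%997=948 h(312,312)=(312*31+312)%997=14 -> [948, 14]
  L3: h(948,14)=(948*31+14)%997=489 -> [489]
  root=489
After append 89 (leaves=[22, 34, 20, 66, 8, 64, 89]):
  L0: [22, 34, 20, 66, 8, 64, 89]
  L1: h(22,34)=(22*31+34)%997=716 h(20,66)=(20*31+66)%997=686 h(8,64)=(8*31+64)%997=312 h(89,89)=(89*31+89)%997=854 -> [716, 686, 312, 854]
  L2: h(716,686)=(716*31+686)%997=948 h(312,854)=(312*31+854)%997=556 -> [948, 556]
  L3: h(948,556)=(948*31+556)%997=34 -> [34]
  root=34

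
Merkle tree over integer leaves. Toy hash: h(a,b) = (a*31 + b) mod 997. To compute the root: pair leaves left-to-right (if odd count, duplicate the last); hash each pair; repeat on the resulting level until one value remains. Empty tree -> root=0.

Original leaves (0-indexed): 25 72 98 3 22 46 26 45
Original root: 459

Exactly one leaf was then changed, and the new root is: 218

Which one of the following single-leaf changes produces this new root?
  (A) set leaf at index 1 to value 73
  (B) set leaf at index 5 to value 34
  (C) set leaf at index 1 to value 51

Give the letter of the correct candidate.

Original leaves: [25, 72, 98, 3, 22, 46, 26, 45]
Target new root: 218
Try each candidate change and compute the resulting root:
Candidate A: set leaf[1] = 73 -> leaves = [25, 73, 98, 3, 22, 46, 26, 45]
  L0: [25, 73, 98, 3, 22, 46, 26, 45]
  L1: h(25,73)=(25*31+73)%997=848 h(98,3)=(98*31+3)%997=50 h(22,46)=(22*31+46)%997=728 h(26,45)=(26*31+45)%997=851 -> [848, 50, 728, 851]
  L2: h(848,50)=(848*31+50)%997=416 h(728,851)=(728*31+851)%997=488 -> [416, 488]
  L3: h(416,488)=(416*31+488)%997=423 -> [423]
  root = 423 != target 218
Candidate B: set leaf[5] = 34 -> leaves = [25, 72, 98, 3, 22, 34, 26, 45]
  L0: [25, 72, 98, 3, 22, 34, 26, 45]
  L1: h(25,72)=(25*31+72)%997=847 h(98,3)=(98*31+3)%997=50 h(22,34)=(22*31+34)%997=716 h(26,45)=(26*31+45)%997=851 -> [847, 50, 716, 851]
  L2: h(847,50)=(847*31+50)%997=385 h(716,851)=(716*31+851)%997=116 -> [385, 116]
  L3: h(385,116)=(385*31+116)%997=87 -> [87]
  root = 87 != target 218
Candidate C: set leaf[1] = 51 -> leaves = [25, 51, 98, 3, 22, 46, 26, 45]
  L0: [25, 51, 98, 3, 22, 46, 26, 45]
  L1: h(25,51)=(25*31+51)%997=826 h(98,3)=(98*31+3)%997=50 h(22,46)=(22*31+46)%997=728 h(26,45)=(26*31+45)%997=851 -> [826, 50, 728, 851]
  L2: h(826,50)=(826*31+50)%997=731 h(728,851)=(728*31+851)%997=488 -> [731, 488]
  L3: h(731,488)=(731*31+488)%997=218 -> [218]
  root = 218 == target 218  ** MATCH **
Candidate C produces the target root.

Answer: C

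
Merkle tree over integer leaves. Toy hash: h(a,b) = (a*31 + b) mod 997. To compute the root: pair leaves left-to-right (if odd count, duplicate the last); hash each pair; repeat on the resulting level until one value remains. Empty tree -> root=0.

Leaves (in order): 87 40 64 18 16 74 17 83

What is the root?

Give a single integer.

Answer: 753

Derivation:
L0: [87, 40, 64, 18, 16, 74, 17, 83]
L1: h(87,40)=(87*31+40)%997=743 h(64,18)=(64*31+18)%997=8 h(16,74)=(16*31+74)%997=570 h(17,83)=(17*31+83)%997=610 -> [743, 8, 570, 610]
L2: h(743,8)=(743*31+8)%997=110 h(570,610)=(570*31+610)%997=334 -> [110, 334]
L3: h(110,334)=(110*31+334)%997=753 -> [753]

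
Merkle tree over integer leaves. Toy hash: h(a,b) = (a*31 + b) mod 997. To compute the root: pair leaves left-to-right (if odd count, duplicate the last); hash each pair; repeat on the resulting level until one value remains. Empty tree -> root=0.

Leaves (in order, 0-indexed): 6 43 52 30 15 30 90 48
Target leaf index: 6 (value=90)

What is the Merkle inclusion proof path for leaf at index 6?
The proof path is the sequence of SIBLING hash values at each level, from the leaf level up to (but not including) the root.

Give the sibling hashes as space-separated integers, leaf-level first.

L0 (leaves): [6, 43, 52, 30, 15, 30, 90, 48], target index=6
L1: h(6,43)=(6*31+43)%997=229 [pair 0] h(52,30)=(52*31+30)%997=645 [pair 1] h(15,30)=(15*31+30)%997=495 [pair 2] h(90,48)=(90*31+48)%997=844 [pair 3] -> [229, 645, 495, 844]
  Sibling for proof at L0: 48
L2: h(229,645)=(229*31+645)%997=765 [pair 0] h(495,844)=(495*31+844)%997=237 [pair 1] -> [765, 237]
  Sibling for proof at L1: 495
L3: h(765,237)=(765*31+237)%997=24 [pair 0] -> [24]
  Sibling for proof at L2: 765
Root: 24
Proof path (sibling hashes from leaf to root): [48, 495, 765]

Answer: 48 495 765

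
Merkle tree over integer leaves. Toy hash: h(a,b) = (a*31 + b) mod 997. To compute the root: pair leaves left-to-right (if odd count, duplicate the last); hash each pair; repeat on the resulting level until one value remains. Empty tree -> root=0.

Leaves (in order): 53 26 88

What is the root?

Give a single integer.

Answer: 717

Derivation:
L0: [53, 26, 88]
L1: h(53,26)=(53*31+26)%997=672 h(88,88)=(88*31+88)%997=822 -> [672, 822]
L2: h(672,822)=(672*31+822)%997=717 -> [717]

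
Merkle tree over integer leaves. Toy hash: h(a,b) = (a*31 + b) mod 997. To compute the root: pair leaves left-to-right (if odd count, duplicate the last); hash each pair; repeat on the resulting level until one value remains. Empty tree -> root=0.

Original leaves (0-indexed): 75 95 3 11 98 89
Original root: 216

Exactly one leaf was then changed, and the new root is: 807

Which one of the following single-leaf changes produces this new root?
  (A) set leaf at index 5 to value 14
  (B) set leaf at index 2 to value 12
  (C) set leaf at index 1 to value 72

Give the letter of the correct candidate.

Original leaves: [75, 95, 3, 11, 98, 89]
Target new root: 807
Try each candidate change and compute the resulting root:
Candidate A: set leaf[5] = 14 -> leaves = [75, 95, 3, 11, 98, 14]
  L0: [75, 95, 3, 11, 98, 14]
  L1: h(75,95)=(75*31+95)%997=426 h(3,11)=(3*31+11)%997=104 h(98,14)=(98*31+14)%997=61 -> [426, 104, 61]
  L2: h(426,104)=(426*31+104)%997=349 h(61,61)=(61*31+61)%997=955 -> [349, 955]
  L3: h(349,955)=(349*31+955)%997=807 -> [807]
  root = 807 == target 807  ** MATCH **
Candidate B: set leaf[2] = 12 -> leaves = [75, 95, 12, 11, 98, 89]
  L0: [75, 95, 12, 11, 98, 89]
  L1: h(75,95)=(75*31+95)%997=426 h(12,11)=(12*31+11)%997=383 h(98,89)=(98*31+89)%997=136 -> [426, 383, 136]
  L2: h(426,383)=(426*31+383)%997=628 h(136,136)=(136*31+136)%997=364 -> [628, 364]
  L3: h(628,364)=(628*31+364)%997=889 -> [889]
  root = 889 != target 807
Candidate C: set leaf[1] = 72 -> leaves = [75, 72, 3, 11, 98, 89]
  L0: [75, 72, 3, 11, 98, 89]
  L1: h(75,72)=(75*31+72)%997=403 h(3,11)=(3*31+11)%997=104 h(98,89)=(98*31+89)%997=136 -> [403, 104, 136]
  L2: h(403,104)=(403*31+104)%997=633 h(136,136)=(136*31+136)%997=364 -> [633, 364]
  L3: h(633,364)=(633*31+364)%997=47 -> [47]
  root = 47 != target 807
Candidate A produces the target root.

Answer: A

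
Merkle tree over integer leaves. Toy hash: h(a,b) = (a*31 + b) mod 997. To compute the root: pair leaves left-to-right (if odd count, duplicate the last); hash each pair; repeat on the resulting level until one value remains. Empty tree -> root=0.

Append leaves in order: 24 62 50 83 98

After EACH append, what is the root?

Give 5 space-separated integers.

Answer: 24 806 664 697 325

Derivation:
After append 24 (leaves=[24]):
  L0: [24]
  root=24
After append 62 (leaves=[24, 62]):
  L0: [24, 62]
  L1: h(24,62)=(24*31+62)%997=806 -> [806]
  root=806
After append 50 (leaves=[24, 62, 50]):
  L0: [24, 62, 50]
  L1: h(24,62)=(24*31+62)%997=806 h(50,50)=(50*31+50)%997=603 -> [806, 603]
  L2: h(806,603)=(806*31+603)%997=664 -> [664]
  root=664
After append 83 (leaves=[24, 62, 50, 83]):
  L0: [24, 62, 50, 83]
  L1: h(24,62)=(24*31+62)%997=806 h(50,83)=(50*31+83)%997=636 -> [806, 636]
  L2: h(806,636)=(806*31+636)%997=697 -> [697]
  root=697
After append 98 (leaves=[24, 62, 50, 83, 98]):
  L0: [24, 62, 50, 83, 98]
  L1: h(24,62)=(24*31+62)%997=806 h(50,83)=(50*31+83)%997=636 h(98,98)=(98*31+98)%997=145 -> [806, 636, 145]
  L2: h(806,636)=(806*31+636)%997=697 h(145,145)=(145*31+145)%997=652 -> [697, 652]
  L3: h(697,652)=(697*31+652)%997=325 -> [325]
  root=325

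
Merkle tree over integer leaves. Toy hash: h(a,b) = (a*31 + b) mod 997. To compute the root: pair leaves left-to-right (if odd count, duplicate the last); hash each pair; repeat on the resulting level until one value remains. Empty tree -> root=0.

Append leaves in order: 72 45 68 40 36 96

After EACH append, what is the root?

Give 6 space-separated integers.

After append 72 (leaves=[72]):
  L0: [72]
  root=72
After append 45 (leaves=[72, 45]):
  L0: [72, 45]
  L1: h(72,45)=(72*31+45)%997=283 -> [283]
  root=283
After append 68 (leaves=[72, 45, 68]):
  L0: [72, 45, 68]
  L1: h(72,45)=(72*31+45)%997=283 h(68,68)=(68*31+68)%997=182 -> [283, 182]
  L2: h(283,182)=(283*31+182)%997=979 -> [979]
  root=979
After append 40 (leaves=[72, 45, 68, 40]):
  L0: [72, 45, 68, 40]
  L1: h(72,45)=(72*31+45)%997=283 h(68,40)=(68*31+40)%997=154 -> [283, 154]
  L2: h(283,154)=(283*31+154)%997=951 -> [951]
  root=951
After append 36 (leaves=[72, 45, 68, 40, 36]):
  L0: [72, 45, 68, 40, 36]
  L1: h(72,45)=(72*31+45)%997=283 h(68,40)=(68*31+40)%997=154 h(36,36)=(36*31+36)%997=155 -> [283, 154, 155]
  L2: h(283,154)=(283*31+154)%997=951 h(155,155)=(155*31+155)%997=972 -> [951, 972]
  L3: h(951,972)=(951*31+972)%997=543 -> [543]
  root=543
After append 96 (leaves=[72, 45, 68, 40, 36, 96]):
  L0: [72, 45, 68, 40, 36, 96]
  L1: h(72,45)=(72*31+45)%997=283 h(68,40)=(68*31+40)%997=154 h(36,96)=(36*31+96)%997=215 -> [283, 154, 215]
  L2: h(283,154)=(283*31+154)%997=951 h(215,215)=(215*31+215)%997=898 -> [951, 898]
  L3: h(951,898)=(951*31+898)%997=469 -> [469]
  root=469

Answer: 72 283 979 951 543 469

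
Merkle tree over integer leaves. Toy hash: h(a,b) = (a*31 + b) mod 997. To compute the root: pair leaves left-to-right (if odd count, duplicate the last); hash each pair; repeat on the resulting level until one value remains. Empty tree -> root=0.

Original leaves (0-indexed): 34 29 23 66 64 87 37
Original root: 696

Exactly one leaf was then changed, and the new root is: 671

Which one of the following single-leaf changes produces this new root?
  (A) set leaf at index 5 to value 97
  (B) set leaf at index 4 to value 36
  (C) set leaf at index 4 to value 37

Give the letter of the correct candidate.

Original leaves: [34, 29, 23, 66, 64, 87, 37]
Target new root: 671
Try each candidate change and compute the resulting root:
Candidate A: set leaf[5] = 97 -> leaves = [34, 29, 23, 66, 64, 97, 37]
  L0: [34, 29, 23, 66, 64, 97, 37]
  L1: h(34,29)=(34*31+29)%997=86 h(23,66)=(23*31+66)%997=779 h(64,97)=(64*31+97)%997=87 h(37,37)=(37*31+37)%997=187 -> [86, 779, 87, 187]
  L2: h(86,779)=(86*31+779)%997=454 h(87,187)=(87*31+187)%997=890 -> [454, 890]
  L3: h(454,890)=(454*31+890)%997=9 -> [9]
  root = 9 != target 671
Candidate B: set leaf[4] = 36 -> leaves = [34, 29, 23, 66, 36, 87, 37]
  L0: [34, 29, 23, 66, 36, 87, 37]
  L1: h(34,29)=(34*31+29)%997=86 h(23,66)=(23*31+66)%997=779 h(36,87)=(36*31+87)%997=206 h(37,37)=(37*31+37)%997=187 -> [86, 779, 206, 187]
  L2: h(86,779)=(86*31+779)%997=454 h(206,187)=(206*31+187)%997=591 -> [454, 591]
  L3: h(454,591)=(454*31+591)%997=707 -> [707]
  root = 707 != target 671
Candidate C: set leaf[4] = 37 -> leaves = [34, 29, 23, 66, 37, 87, 37]
  L0: [34, 29, 23, 66, 37, 87, 37]
  L1: h(34,29)=(34*31+29)%997=86 h(23,66)=(23*31+66)%997=779 h(37,87)=(37*31+87)%997=237 h(37,37)=(37*31+37)%997=187 -> [86, 779, 237, 187]
  L2: h(86,779)=(86*31+779)%997=454 h(237,187)=(237*31+187)%997=555 -> [454, 555]
  L3: h(454,555)=(454*31+555)%997=671 -> [671]
  root = 671 == target 671  ** MATCH **
Candidate C produces the target root.

Answer: C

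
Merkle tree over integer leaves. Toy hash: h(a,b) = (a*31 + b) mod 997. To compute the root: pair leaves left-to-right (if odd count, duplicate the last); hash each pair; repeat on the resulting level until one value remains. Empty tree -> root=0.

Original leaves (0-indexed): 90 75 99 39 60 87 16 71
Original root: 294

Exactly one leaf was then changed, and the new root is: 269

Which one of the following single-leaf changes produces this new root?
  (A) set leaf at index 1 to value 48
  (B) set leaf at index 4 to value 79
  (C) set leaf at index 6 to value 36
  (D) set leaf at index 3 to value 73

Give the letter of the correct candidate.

Original leaves: [90, 75, 99, 39, 60, 87, 16, 71]
Target new root: 269
Try each candidate change and compute the resulting root:
Candidate A: set leaf[1] = 48 -> leaves = [90, 48, 99, 39, 60, 87, 16, 71]
  L0: [90, 48, 99, 39, 60, 87, 16, 71]
  L1: h(90,48)=(90*31+48)%997=844 h(99,39)=(99*31+39)%997=117 h(60,87)=(60*31+87)%997=950 h(16,71)=(16*31+71)%997=567 -> [844, 117, 950, 567]
  L2: h(844,117)=(844*31+117)%997=359 h(950,567)=(950*31+567)%997=107 -> [359, 107]
  L3: h(359,107)=(359*31+107)%997=269 -> [269]
  root = 269 == target 269  ** MATCH **
Candidate B: set leaf[4] = 79 -> leaves = [90, 75, 99, 39, 79, 87, 16, 71]
  L0: [90, 75, 99, 39, 79, 87, 16, 71]
  L1: h(90,75)=(90*31+75)%997=871 h(99,39)=(99*31+39)%997=117 h(79,87)=(79*31+87)%997=542 h(16,71)=(16*31+71)%997=567 -> [871, 117, 542, 567]
  L2: h(871,117)=(871*31+117)%997=199 h(542,567)=(542*31+567)%997=420 -> [199, 420]
  L3: h(199,420)=(199*31+420)%997=607 -> [607]
  root = 607 != target 269
Candidate C: set leaf[6] = 36 -> leaves = [90, 75, 99, 39, 60, 87, 36, 71]
  L0: [90, 75, 99, 39, 60, 87, 36, 71]
  L1: h(90,75)=(90*31+75)%997=871 h(99,39)=(99*31+39)%997=117 h(60,87)=(60*31+87)%997=950 h(36,71)=(36*31+71)%997=190 -> [871, 117, 950, 190]
  L2: h(871,117)=(871*31+117)%997=199 h(950,190)=(950*31+190)%997=727 -> [199, 727]
  L3: h(199,727)=(199*31+727)%997=914 -> [914]
  root = 914 != target 269
Candidate D: set leaf[3] = 73 -> leaves = [90, 75, 99, 73, 60, 87, 16, 71]
  L0: [90, 75, 99, 73, 60, 87, 16, 71]
  L1: h(90,75)=(90*31+75)%997=871 h(99,73)=(99*31+73)%997=151 h(60,87)=(60*31+87)%997=950 h(16,71)=(16*31+71)%997=567 -> [871, 151, 950, 567]
  L2: h(871,151)=(871*31+151)%997=233 h(950,567)=(950*31+567)%997=107 -> [233, 107]
  L3: h(233,107)=(233*31+107)%997=351 -> [351]
  root = 351 != target 269
Candidate A produces the target root.

Answer: A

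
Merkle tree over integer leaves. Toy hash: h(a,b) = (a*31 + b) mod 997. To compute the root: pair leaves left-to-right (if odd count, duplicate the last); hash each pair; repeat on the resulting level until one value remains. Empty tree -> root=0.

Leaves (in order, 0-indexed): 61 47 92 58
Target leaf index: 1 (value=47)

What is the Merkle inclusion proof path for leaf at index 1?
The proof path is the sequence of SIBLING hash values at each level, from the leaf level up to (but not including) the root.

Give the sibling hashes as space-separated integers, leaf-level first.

Answer: 61 916

Derivation:
L0 (leaves): [61, 47, 92, 58], target index=1
L1: h(61,47)=(61*31+47)%997=941 [pair 0] h(92,58)=(92*31+58)%997=916 [pair 1] -> [941, 916]
  Sibling for proof at L0: 61
L2: h(941,916)=(941*31+916)%997=177 [pair 0] -> [177]
  Sibling for proof at L1: 916
Root: 177
Proof path (sibling hashes from leaf to root): [61, 916]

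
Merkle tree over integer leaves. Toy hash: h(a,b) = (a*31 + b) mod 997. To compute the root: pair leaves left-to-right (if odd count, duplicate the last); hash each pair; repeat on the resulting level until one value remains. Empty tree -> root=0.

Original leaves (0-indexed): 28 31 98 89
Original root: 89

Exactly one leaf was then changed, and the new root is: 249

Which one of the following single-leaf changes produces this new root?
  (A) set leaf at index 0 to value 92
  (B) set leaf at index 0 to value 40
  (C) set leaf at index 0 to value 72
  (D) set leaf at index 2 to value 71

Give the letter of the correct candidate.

Answer: D

Derivation:
Original leaves: [28, 31, 98, 89]
Target new root: 249
Try each candidate change and compute the resulting root:
Candidate A: set leaf[0] = 92 -> leaves = [92, 31, 98, 89]
  L0: [92, 31, 98, 89]
  L1: h(92,31)=(92*31+31)%997=889 h(98,89)=(98*31+89)%997=136 -> [889, 136]
  L2: h(889,136)=(889*31+136)%997=776 -> [776]
  root = 776 != target 249
Candidate B: set leaf[0] = 40 -> leaves = [40, 31, 98, 89]
  L0: [40, 31, 98, 89]
  L1: h(40,31)=(40*31+31)%997=274 h(98,89)=(98*31+89)%997=136 -> [274, 136]
  L2: h(274,136)=(274*31+136)%997=654 -> [654]
  root = 654 != target 249
Candidate C: set leaf[0] = 72 -> leaves = [72, 31, 98, 89]
  L0: [72, 31, 98, 89]
  L1: h(72,31)=(72*31+31)%997=269 h(98,89)=(98*31+89)%997=136 -> [269, 136]
  L2: h(269,136)=(269*31+136)%997=499 -> [499]
  root = 499 != target 249
Candidate D: set leaf[2] = 71 -> leaves = [28, 31, 71, 89]
  L0: [28, 31, 71, 89]
  L1: h(28,31)=(28*31+31)%997=899 h(71,89)=(71*31+89)%997=296 -> [899, 296]
  L2: h(899,296)=(899*31+296)%997=249 -> [249]
  root = 249 == target 249  ** MATCH **
Candidate D produces the target root.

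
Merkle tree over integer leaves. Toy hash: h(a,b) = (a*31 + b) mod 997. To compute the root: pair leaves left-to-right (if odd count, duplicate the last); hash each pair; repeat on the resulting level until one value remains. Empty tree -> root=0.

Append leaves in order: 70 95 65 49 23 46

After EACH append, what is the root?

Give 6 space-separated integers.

After append 70 (leaves=[70]):
  L0: [70]
  root=70
After append 95 (leaves=[70, 95]):
  L0: [70, 95]
  L1: h(70,95)=(70*31+95)%997=271 -> [271]
  root=271
After append 65 (leaves=[70, 95, 65]):
  L0: [70, 95, 65]
  L1: h(70,95)=(70*31+95)%997=271 h(65,65)=(65*31+65)%997=86 -> [271, 86]
  L2: h(271,86)=(271*31+86)%997=511 -> [511]
  root=511
After append 49 (leaves=[70, 95, 65, 49]):
  L0: [70, 95, 65, 49]
  L1: h(70,95)=(70*31+95)%997=271 h(65,49)=(65*31+49)%997=70 -> [271, 70]
  L2: h(271,70)=(271*31+70)%997=495 -> [495]
  root=495
After append 23 (leaves=[70, 95, 65, 49, 23]):
  L0: [70, 95, 65, 49, 23]
  L1: h(70,95)=(70*31+95)%997=271 h(65,49)=(65*31+49)%997=70 h(23,23)=(23*31+23)%997=736 -> [271, 70, 736]
  L2: h(271,70)=(271*31+70)%997=495 h(736,736)=(736*31+736)%997=621 -> [495, 621]
  L3: h(495,621)=(495*31+621)%997=14 -> [14]
  root=14
After append 46 (leaves=[70, 95, 65, 49, 23, 46]):
  L0: [70, 95, 65, 49, 23, 46]
  L1: h(70,95)=(70*31+95)%997=271 h(65,49)=(65*31+49)%997=70 h(23,46)=(23*31+46)%997=759 -> [271, 70, 759]
  L2: h(271,70)=(271*31+70)%997=495 h(759,759)=(759*31+759)%997=360 -> [495, 360]
  L3: h(495,360)=(495*31+360)%997=750 -> [750]
  root=750

Answer: 70 271 511 495 14 750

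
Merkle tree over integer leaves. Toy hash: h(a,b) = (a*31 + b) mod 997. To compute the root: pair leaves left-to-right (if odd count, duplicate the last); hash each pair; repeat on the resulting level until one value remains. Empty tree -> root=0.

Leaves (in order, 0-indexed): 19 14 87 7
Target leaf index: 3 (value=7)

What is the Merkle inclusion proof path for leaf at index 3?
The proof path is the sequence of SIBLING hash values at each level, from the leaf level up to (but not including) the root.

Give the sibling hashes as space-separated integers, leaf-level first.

L0 (leaves): [19, 14, 87, 7], target index=3
L1: h(19,14)=(19*31+14)%997=603 [pair 0] h(87,7)=(87*31+7)%997=710 [pair 1] -> [603, 710]
  Sibling for proof at L0: 87
L2: h(603,710)=(603*31+710)%997=460 [pair 0] -> [460]
  Sibling for proof at L1: 603
Root: 460
Proof path (sibling hashes from leaf to root): [87, 603]

Answer: 87 603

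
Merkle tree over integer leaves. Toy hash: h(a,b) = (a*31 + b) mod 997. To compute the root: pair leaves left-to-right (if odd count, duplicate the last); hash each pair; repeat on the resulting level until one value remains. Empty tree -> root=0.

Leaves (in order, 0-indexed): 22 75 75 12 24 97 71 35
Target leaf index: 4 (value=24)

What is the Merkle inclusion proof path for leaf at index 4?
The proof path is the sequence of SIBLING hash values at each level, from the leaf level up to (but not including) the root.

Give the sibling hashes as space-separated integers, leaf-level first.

L0 (leaves): [22, 75, 75, 12, 24, 97, 71, 35], target index=4
L1: h(22,75)=(22*31+75)%997=757 [pair 0] h(75,12)=(75*31+12)%997=343 [pair 1] h(24,97)=(24*31+97)%997=841 [pair 2] h(71,35)=(71*31+35)%997=242 [pair 3] -> [757, 343, 841, 242]
  Sibling for proof at L0: 97
L2: h(757,343)=(757*31+343)%997=879 [pair 0] h(841,242)=(841*31+242)%997=391 [pair 1] -> [879, 391]
  Sibling for proof at L1: 242
L3: h(879,391)=(879*31+391)%997=721 [pair 0] -> [721]
  Sibling for proof at L2: 879
Root: 721
Proof path (sibling hashes from leaf to root): [97, 242, 879]

Answer: 97 242 879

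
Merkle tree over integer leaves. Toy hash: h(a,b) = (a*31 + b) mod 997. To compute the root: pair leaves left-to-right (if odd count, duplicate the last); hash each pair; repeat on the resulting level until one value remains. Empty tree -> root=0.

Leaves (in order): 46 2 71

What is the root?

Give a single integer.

Answer: 678

Derivation:
L0: [46, 2, 71]
L1: h(46,2)=(46*31+2)%997=431 h(71,71)=(71*31+71)%997=278 -> [431, 278]
L2: h(431,278)=(431*31+278)%997=678 -> [678]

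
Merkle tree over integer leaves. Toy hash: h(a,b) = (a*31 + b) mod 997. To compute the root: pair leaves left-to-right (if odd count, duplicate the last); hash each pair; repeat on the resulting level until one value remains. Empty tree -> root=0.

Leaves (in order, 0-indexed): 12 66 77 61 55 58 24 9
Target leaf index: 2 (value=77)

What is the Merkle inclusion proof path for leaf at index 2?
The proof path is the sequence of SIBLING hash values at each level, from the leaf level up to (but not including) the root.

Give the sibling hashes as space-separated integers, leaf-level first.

Answer: 61 438 571

Derivation:
L0 (leaves): [12, 66, 77, 61, 55, 58, 24, 9], target index=2
L1: h(12,66)=(12*31+66)%997=438 [pair 0] h(77,61)=(77*31+61)%997=454 [pair 1] h(55,58)=(55*31+58)%997=766 [pair 2] h(24,9)=(24*31+9)%997=753 [pair 3] -> [438, 454, 766, 753]
  Sibling for proof at L0: 61
L2: h(438,454)=(438*31+454)%997=74 [pair 0] h(766,753)=(766*31+753)%997=571 [pair 1] -> [74, 571]
  Sibling for proof at L1: 438
L3: h(74,571)=(74*31+571)%997=871 [pair 0] -> [871]
  Sibling for proof at L2: 571
Root: 871
Proof path (sibling hashes from leaf to root): [61, 438, 571]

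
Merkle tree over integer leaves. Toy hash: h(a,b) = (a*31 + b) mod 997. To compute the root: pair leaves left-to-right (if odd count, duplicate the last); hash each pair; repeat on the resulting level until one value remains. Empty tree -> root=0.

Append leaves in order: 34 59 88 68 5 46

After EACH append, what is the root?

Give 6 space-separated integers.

After append 34 (leaves=[34]):
  L0: [34]
  root=34
After append 59 (leaves=[34, 59]):
  L0: [34, 59]
  L1: h(34,59)=(34*31+59)%997=116 -> [116]
  root=116
After append 88 (leaves=[34, 59, 88]):
  L0: [34, 59, 88]
  L1: h(34,59)=(34*31+59)%997=116 h(88,88)=(88*31+88)%997=822 -> [116, 822]
  L2: h(116,822)=(116*31+822)%997=430 -> [430]
  root=430
After append 68 (leaves=[34, 59, 88, 68]):
  L0: [34, 59, 88, 68]
  L1: h(34,59)=(34*31+59)%997=116 h(88,68)=(88*31+68)%997=802 -> [116, 802]
  L2: h(116,802)=(116*31+802)%997=410 -> [410]
  root=410
After append 5 (leaves=[34, 59, 88, 68, 5]):
  L0: [34, 59, 88, 68, 5]
  L1: h(34,59)=(34*31+59)%997=116 h(88,68)=(88*31+68)%997=802 h(5,5)=(5*31+5)%997=160 -> [116, 802, 160]
  L2: h(116,802)=(116*31+802)%997=410 h(160,160)=(160*31+160)%997=135 -> [410, 135]
  L3: h(410,135)=(410*31+135)%997=881 -> [881]
  root=881
After append 46 (leaves=[34, 59, 88, 68, 5, 46]):
  L0: [34, 59, 88, 68, 5, 46]
  L1: h(34,59)=(34*31+59)%997=116 h(88,68)=(88*31+68)%997=802 h(5,46)=(5*31+46)%997=201 -> [116, 802, 201]
  L2: h(116,802)=(116*31+802)%997=410 h(201,201)=(201*31+201)%997=450 -> [410, 450]
  L3: h(410,450)=(410*31+450)%997=199 -> [199]
  root=199

Answer: 34 116 430 410 881 199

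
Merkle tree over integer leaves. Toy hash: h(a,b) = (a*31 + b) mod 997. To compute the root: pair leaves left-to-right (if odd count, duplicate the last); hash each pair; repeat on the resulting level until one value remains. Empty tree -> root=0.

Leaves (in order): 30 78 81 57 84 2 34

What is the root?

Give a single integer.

Answer: 569

Derivation:
L0: [30, 78, 81, 57, 84, 2, 34]
L1: h(30,78)=(30*31+78)%997=11 h(81,57)=(81*31+57)%997=574 h(84,2)=(84*31+2)%997=612 h(34,34)=(34*31+34)%997=91 -> [11, 574, 612, 91]
L2: h(11,574)=(11*31+574)%997=915 h(612,91)=(612*31+91)%997=120 -> [915, 120]
L3: h(915,120)=(915*31+120)%997=569 -> [569]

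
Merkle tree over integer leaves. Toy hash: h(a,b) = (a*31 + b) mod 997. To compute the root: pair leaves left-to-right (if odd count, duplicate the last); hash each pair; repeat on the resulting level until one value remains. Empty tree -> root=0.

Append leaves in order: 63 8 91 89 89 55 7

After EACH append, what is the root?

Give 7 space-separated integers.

Answer: 63 964 892 890 83 989 393

Derivation:
After append 63 (leaves=[63]):
  L0: [63]
  root=63
After append 8 (leaves=[63, 8]):
  L0: [63, 8]
  L1: h(63,8)=(63*31+8)%997=964 -> [964]
  root=964
After append 91 (leaves=[63, 8, 91]):
  L0: [63, 8, 91]
  L1: h(63,8)=(63*31+8)%997=964 h(91,91)=(91*31+91)%997=918 -> [964, 918]
  L2: h(964,918)=(964*31+918)%997=892 -> [892]
  root=892
After append 89 (leaves=[63, 8, 91, 89]):
  L0: [63, 8, 91, 89]
  L1: h(63,8)=(63*31+8)%997=964 h(91,89)=(91*31+89)%997=916 -> [964, 916]
  L2: h(964,916)=(964*31+916)%997=890 -> [890]
  root=890
After append 89 (leaves=[63, 8, 91, 89, 89]):
  L0: [63, 8, 91, 89, 89]
  L1: h(63,8)=(63*31+8)%997=964 h(91,89)=(91*31+89)%997=916 h(89,89)=(89*31+89)%997=854 -> [964, 916, 854]
  L2: h(964,916)=(964*31+916)%997=890 h(854,854)=(854*31+854)%997=409 -> [890, 409]
  L3: h(890,409)=(890*31+409)%997=83 -> [83]
  root=83
After append 55 (leaves=[63, 8, 91, 89, 89, 55]):
  L0: [63, 8, 91, 89, 89, 55]
  L1: h(63,8)=(63*31+8)%997=964 h(91,89)=(91*31+89)%997=916 h(89,55)=(89*31+55)%997=820 -> [964, 916, 820]
  L2: h(964,916)=(964*31+916)%997=890 h(820,820)=(820*31+820)%997=318 -> [890, 318]
  L3: h(890,318)=(890*31+318)%997=989 -> [989]
  root=989
After append 7 (leaves=[63, 8, 91, 89, 89, 55, 7]):
  L0: [63, 8, 91, 89, 89, 55, 7]
  L1: h(63,8)=(63*31+8)%997=964 h(91,89)=(91*31+89)%997=916 h(89,55)=(89*31+55)%997=820 h(7,7)=(7*31+7)%997=224 -> [964, 916, 820, 224]
  L2: h(964,916)=(964*31+916)%997=890 h(820,224)=(820*31+224)%997=719 -> [890, 719]
  L3: h(890,719)=(890*31+719)%997=393 -> [393]
  root=393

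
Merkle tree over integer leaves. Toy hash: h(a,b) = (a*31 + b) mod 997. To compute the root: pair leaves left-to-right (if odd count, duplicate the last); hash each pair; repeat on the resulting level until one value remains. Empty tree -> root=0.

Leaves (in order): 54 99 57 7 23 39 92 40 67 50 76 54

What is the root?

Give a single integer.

L0: [54, 99, 57, 7, 23, 39, 92, 40, 67, 50, 76, 54]
L1: h(54,99)=(54*31+99)%997=776 h(57,7)=(57*31+7)%997=777 h(23,39)=(23*31+39)%997=752 h(92,40)=(92*31+40)%997=898 h(67,50)=(67*31+50)%997=133 h(76,54)=(76*31+54)%997=416 -> [776, 777, 752, 898, 133, 416]
L2: h(776,777)=(776*31+777)%997=905 h(752,898)=(752*31+898)%997=282 h(133,416)=(133*31+416)%997=551 -> [905, 282, 551]
L3: h(905,282)=(905*31+282)%997=421 h(551,551)=(551*31+551)%997=683 -> [421, 683]
L4: h(421,683)=(421*31+683)%997=773 -> [773]

Answer: 773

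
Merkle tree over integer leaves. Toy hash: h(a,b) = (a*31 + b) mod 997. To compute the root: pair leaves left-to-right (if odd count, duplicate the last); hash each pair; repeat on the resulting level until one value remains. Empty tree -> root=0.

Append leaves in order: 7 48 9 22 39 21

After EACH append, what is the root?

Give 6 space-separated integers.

Answer: 7 265 527 540 844 268

Derivation:
After append 7 (leaves=[7]):
  L0: [7]
  root=7
After append 48 (leaves=[7, 48]):
  L0: [7, 48]
  L1: h(7,48)=(7*31+48)%997=265 -> [265]
  root=265
After append 9 (leaves=[7, 48, 9]):
  L0: [7, 48, 9]
  L1: h(7,48)=(7*31+48)%997=265 h(9,9)=(9*31+9)%997=288 -> [265, 288]
  L2: h(265,288)=(265*31+288)%997=527 -> [527]
  root=527
After append 22 (leaves=[7, 48, 9, 22]):
  L0: [7, 48, 9, 22]
  L1: h(7,48)=(7*31+48)%997=265 h(9,22)=(9*31+22)%997=301 -> [265, 301]
  L2: h(265,301)=(265*31+301)%997=540 -> [540]
  root=540
After append 39 (leaves=[7, 48, 9, 22, 39]):
  L0: [7, 48, 9, 22, 39]
  L1: h(7,48)=(7*31+48)%997=265 h(9,22)=(9*31+22)%997=301 h(39,39)=(39*31+39)%997=251 -> [265, 301, 251]
  L2: h(265,301)=(265*31+301)%997=540 h(251,251)=(251*31+251)%997=56 -> [540, 56]
  L3: h(540,56)=(540*31+56)%997=844 -> [844]
  root=844
After append 21 (leaves=[7, 48, 9, 22, 39, 21]):
  L0: [7, 48, 9, 22, 39, 21]
  L1: h(7,48)=(7*31+48)%997=265 h(9,22)=(9*31+22)%997=301 h(39,21)=(39*31+21)%997=233 -> [265, 301, 233]
  L2: h(265,301)=(265*31+301)%997=540 h(233,233)=(233*31+233)%997=477 -> [540, 477]
  L3: h(540,477)=(540*31+477)%997=268 -> [268]
  root=268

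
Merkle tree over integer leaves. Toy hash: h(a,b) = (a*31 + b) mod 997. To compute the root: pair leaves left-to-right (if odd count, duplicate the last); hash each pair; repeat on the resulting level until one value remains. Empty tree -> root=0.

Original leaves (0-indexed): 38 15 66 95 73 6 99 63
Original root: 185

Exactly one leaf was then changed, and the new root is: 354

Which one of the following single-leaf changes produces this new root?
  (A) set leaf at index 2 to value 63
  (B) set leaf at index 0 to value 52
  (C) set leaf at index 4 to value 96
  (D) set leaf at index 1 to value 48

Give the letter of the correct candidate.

Original leaves: [38, 15, 66, 95, 73, 6, 99, 63]
Target new root: 354
Try each candidate change and compute the resulting root:
Candidate A: set leaf[2] = 63 -> leaves = [38, 15, 63, 95, 73, 6, 99, 63]
  L0: [38, 15, 63, 95, 73, 6, 99, 63]
  L1: h(38,15)=(38*31+15)%997=196 h(63,95)=(63*31+95)%997=54 h(73,6)=(73*31+6)%997=275 h(99,63)=(99*31+63)%997=141 -> [196, 54, 275, 141]
  L2: h(196,54)=(196*31+54)%997=148 h(275,141)=(275*31+141)%997=690 -> [148, 690]
  L3: h(148,690)=(148*31+690)%997=293 -> [293]
  root = 293 != target 354
Candidate B: set leaf[0] = 52 -> leaves = [52, 15, 66, 95, 73, 6, 99, 63]
  L0: [52, 15, 66, 95, 73, 6, 99, 63]
  L1: h(52,15)=(52*31+15)%997=630 h(66,95)=(66*31+95)%997=147 h(73,6)=(73*31+6)%997=275 h(99,63)=(99*31+63)%997=141 -> [630, 147, 275, 141]
  L2: h(630,147)=(630*31+147)%997=734 h(275,141)=(275*31+141)%997=690 -> [734, 690]
  L3: h(734,690)=(734*31+690)%997=513 -> [513]
  root = 513 != target 354
Candidate C: set leaf[4] = 96 -> leaves = [38, 15, 66, 95, 96, 6, 99, 63]
  L0: [38, 15, 66, 95, 96, 6, 99, 63]
  L1: h(38,15)=(38*31+15)%997=196 h(66,95)=(66*31+95)%997=147 h(96,6)=(96*31+6)%997=988 h(99,63)=(99*31+63)%997=141 -> [196, 147, 988, 141]
  L2: h(196,147)=(196*31+147)%997=241 h(988,141)=(988*31+141)%997=859 -> [241, 859]
  L3: h(241,859)=(241*31+859)%997=354 -> [354]
  root = 354 == target 354  ** MATCH **
Candidate D: set leaf[1] = 48 -> leaves = [38, 48, 66, 95, 73, 6, 99, 63]
  L0: [38, 48, 66, 95, 73, 6, 99, 63]
  L1: h(38,48)=(38*31+48)%997=229 h(66,95)=(66*31+95)%997=147 h(73,6)=(73*31+6)%997=275 h(99,63)=(99*31+63)%997=141 -> [229, 147, 275, 141]
  L2: h(229,147)=(229*31+147)%997=267 h(275,141)=(275*31+141)%997=690 -> [267, 690]
  L3: h(267,690)=(267*31+690)%997=991 -> [991]
  root = 991 != target 354
Candidate C produces the target root.

Answer: C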